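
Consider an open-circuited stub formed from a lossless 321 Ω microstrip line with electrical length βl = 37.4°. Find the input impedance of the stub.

Z_in ≈ −j420 Ω

tan(βl) = 0.765
For an open-circuited stub, Z_in = −jZ_0·cot(βl) = −jZ_0/tan(βl)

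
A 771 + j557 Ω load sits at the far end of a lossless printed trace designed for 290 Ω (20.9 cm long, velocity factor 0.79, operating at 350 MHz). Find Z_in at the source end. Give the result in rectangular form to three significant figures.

λ = v/f = 0.79·c / 350 MHz = 0.677 m
βl = 2π·l/λ = 2π × 0.309 = 111°
tan(βl) = tan(111°) = -2.59
Z_in = Z_0·(Z_L + jZ_0·tanβl)/(Z_0 + jZ_L·tanβl)
     = 290·(771 − j194)/(1730 − j2000)

Z_in ≈ 71.5 + j49.9 Ω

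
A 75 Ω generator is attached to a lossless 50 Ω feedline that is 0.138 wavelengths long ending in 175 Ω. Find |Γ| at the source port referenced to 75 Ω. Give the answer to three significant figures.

|Γ| ≈ 0.606

βl = 2π × 0.138 = 49.7°
tan(βl) = 1.18
Z_in = Z_0·(Z_L + jZ_0·tanβl)/(Z_0 + jZ_L·tanβl) = 23.2 − j36.8 Ω
Γ_s = (Z_in − Z_s)/(Z_in + Z_s) = (-51.8 − j36.8)/(98.2 − j36.8), |Γ_s| = 0.606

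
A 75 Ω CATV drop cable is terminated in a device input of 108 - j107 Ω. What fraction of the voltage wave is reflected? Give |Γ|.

|Γ| ≈ 0.528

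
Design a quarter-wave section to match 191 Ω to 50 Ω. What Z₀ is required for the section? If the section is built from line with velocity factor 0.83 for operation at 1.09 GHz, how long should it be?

Z_qwt = √(Z_0·R_L) = √(50 × 191) = √9550
λ = 0.83·c/f = 0.228 m, so l = λ/4 = 0.0571 m

Z_qwt ≈ 97.7 Ω; length ≈ 5.71 cm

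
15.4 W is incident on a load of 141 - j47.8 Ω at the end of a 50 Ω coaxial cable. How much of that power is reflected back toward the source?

P_reflected ≈ 4.2 W

|Γ| = |(91 − j47.8)/(191 − j47.8)| = 0.522
|Γ|² = 0.273
P_refl = |Γ|²·P_inc = 4.2 W, P_del = (1 − |Γ|²)·P_inc = 11.2 W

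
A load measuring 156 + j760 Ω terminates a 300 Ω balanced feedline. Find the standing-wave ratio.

Γ = (Z_L − Z_0)/(Z_L + Z_0) = (-144 + j760)/(456 + j760)
|Γ| = 774/886 = 0.873
VSWR = (1 + |Γ|)/(1 − |Γ|) = 1.87/0.127

VSWR ≈ 14.7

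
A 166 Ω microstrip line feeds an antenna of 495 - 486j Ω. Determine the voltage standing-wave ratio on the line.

VSWR ≈ 6.03

Γ = (Z_L − Z_0)/(Z_L + Z_0) = (329 − j486)/(661 − j486)
|Γ| = 587/820 = 0.715
VSWR = (1 + |Γ|)/(1 − |Γ|) = 1.72/0.285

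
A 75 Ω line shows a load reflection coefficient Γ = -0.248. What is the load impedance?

Z_L = Z_0·(1 + Γ)/(1 − Γ) = 75·(0.752)/(1.25)

Z_L ≈ 45.2 Ω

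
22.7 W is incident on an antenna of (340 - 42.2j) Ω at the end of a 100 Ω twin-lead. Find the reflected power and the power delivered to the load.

P_reflected ≈ 6.9 W; P_delivered ≈ 15.8 W

|Γ| = |(240 − j42.2)/(440 − j42.2)| = 0.551
|Γ|² = 0.304
P_refl = |Γ|²·P_inc = 6.9 W, P_del = (1 − |Γ|²)·P_inc = 15.8 W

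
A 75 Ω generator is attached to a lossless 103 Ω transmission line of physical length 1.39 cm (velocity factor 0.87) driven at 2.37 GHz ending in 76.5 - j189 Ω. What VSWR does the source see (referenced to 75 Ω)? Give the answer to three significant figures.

VSWR ≈ 5.15

λ = v/f = 0.87·c / 2.37 GHz = 0.11 m
βl = 2π·l/λ = 2π × 0.126 = 45.4°
tan(βl) = 1.02
Z_in = Z_0·(Z_L + jZ_0·tanβl)/(Z_0 + jZ_L·tanβl) = 17.7 − j34.1 Ω
Γ_s = (Z_in − Z_s)/(Z_in + Z_s) = (-57.3 − j34.1)/(92.7 − j34.1), |Γ_s| = 0.675
VSWR = (1 + |Γ_s|)/(1 − |Γ_s|)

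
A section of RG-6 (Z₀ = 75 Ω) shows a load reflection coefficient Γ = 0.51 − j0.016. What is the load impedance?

Z_L = Z_0·(1 + Γ)/(1 − Γ) = 75·(1.51 − j0.016)/(0.49 + j0.016)

Z_L ≈ 231 − j9.99 Ω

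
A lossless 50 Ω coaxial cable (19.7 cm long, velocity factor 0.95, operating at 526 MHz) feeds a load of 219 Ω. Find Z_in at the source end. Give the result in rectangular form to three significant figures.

Z_in ≈ 19.2 + j39.5 Ω

λ = v/f = 0.95·c / 526 MHz = 0.542 m
βl = 2π·l/λ = 2π × 0.364 = 131°
tan(βl) = tan(131°) = -1.15
Z_in = Z_0·(Z_L + jZ_0·tanβl)/(Z_0 + jZ_L·tanβl)
     = 50·(219 − j57.7)/(50 − j253)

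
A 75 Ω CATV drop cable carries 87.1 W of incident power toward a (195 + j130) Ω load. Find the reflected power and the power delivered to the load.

P_reflected ≈ 30.4 W; P_delivered ≈ 56.7 W

|Γ| = |(120 + j130)/(270 + j130)| = 0.59
|Γ|² = 0.349
P_refl = |Γ|²·P_inc = 30.4 W, P_del = (1 − |Γ|²)·P_inc = 56.7 W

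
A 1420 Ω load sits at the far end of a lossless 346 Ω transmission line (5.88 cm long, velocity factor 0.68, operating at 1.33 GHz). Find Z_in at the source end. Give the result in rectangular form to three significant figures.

λ = v/f = 0.68·c / 1.33 GHz = 0.153 m
βl = 2π·l/λ = 2π × 0.383 = 138°
tan(βl) = tan(138°) = -0.9
Z_in = Z_0·(Z_L + jZ_0·tanβl)/(Z_0 + jZ_L·tanβl)
     = 346·(1420 − j311)/(346 − j1280)

Z_in ≈ 175 + j337 Ω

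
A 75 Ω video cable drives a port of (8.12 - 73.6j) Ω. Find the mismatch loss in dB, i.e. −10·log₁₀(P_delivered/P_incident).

Γ = (-66.88 − j73.6)/(83.12 − j73.6), |Γ| = 0.896
|Γ|² = 0.802, so P_del/P_inc = 1 − |Γ|² = 0.198
ML = −10·log₁₀(1 − |Γ|²)

mismatch loss ≈ 7.04 dB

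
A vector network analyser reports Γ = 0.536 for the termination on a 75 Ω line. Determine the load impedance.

Z_L ≈ 248 Ω

Z_L = Z_0·(1 + Γ)/(1 − Γ) = 75·(1.54)/(0.464)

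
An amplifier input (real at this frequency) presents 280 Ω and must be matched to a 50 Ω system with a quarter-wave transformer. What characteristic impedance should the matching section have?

Z_qwt = √(Z_0·R_L) = √(50 × 280) = √14000

Z_qwt ≈ 118 Ω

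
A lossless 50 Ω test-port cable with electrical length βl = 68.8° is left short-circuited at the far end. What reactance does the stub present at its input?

tan(βl) = 2.58
For a short-circuited stub, Z_in = jZ_0·tan(βl)

X_in ≈ 129 Ω (inductive)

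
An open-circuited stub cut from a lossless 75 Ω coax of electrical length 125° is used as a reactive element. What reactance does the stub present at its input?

tan(βl) = -1.43
For an open-circuited stub, Z_in = −jZ_0·cot(βl) = −jZ_0/tan(βl)

X_in ≈ 52.5 Ω (inductive)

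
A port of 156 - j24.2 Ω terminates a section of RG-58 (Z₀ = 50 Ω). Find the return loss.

Γ = (106 − j24.2)/(206 − j24.2), |Γ| = 0.524
RL = −20·log₁₀|Γ| = −20·log₁₀(0.524)

RL ≈ 5.61 dB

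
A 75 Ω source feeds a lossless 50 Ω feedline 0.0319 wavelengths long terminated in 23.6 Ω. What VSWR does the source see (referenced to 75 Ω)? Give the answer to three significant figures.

VSWR ≈ 3.12

βl = 2π × 0.0319 = 11.5°
tan(βl) = 0.203
Z_in = Z_0·(Z_L + jZ_0·tanβl)/(Z_0 + jZ_L·tanβl) = 24.4 + j7.82 Ω
Γ_s = (Z_in − Z_s)/(Z_in + Z_s) = (-50.6 + j7.82)/(99.4 + j7.82), |Γ_s| = 0.514
VSWR = (1 + |Γ_s|)/(1 − |Γ_s|)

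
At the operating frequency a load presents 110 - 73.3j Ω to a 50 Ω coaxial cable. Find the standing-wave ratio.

VSWR ≈ 3.33

Γ = (Z_L − Z_0)/(Z_L + Z_0) = (60 − j73.3)/(160 − j73.3)
|Γ| = 94.7/176 = 0.538
VSWR = (1 + |Γ|)/(1 − |Γ|) = 1.54/0.462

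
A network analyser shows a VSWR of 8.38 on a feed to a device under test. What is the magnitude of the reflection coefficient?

|Γ| = (S − 1)/(S + 1) = (8.38 − 1)/(8.38 + 1) = 7.38/9.38

|Γ| ≈ 0.787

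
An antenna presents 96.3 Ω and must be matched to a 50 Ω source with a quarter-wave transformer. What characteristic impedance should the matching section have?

Z_qwt ≈ 69.4 Ω

Z_qwt = √(Z_0·R_L) = √(50 × 96.3) = √4815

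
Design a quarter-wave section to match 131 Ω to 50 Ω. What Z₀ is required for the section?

Z_qwt ≈ 80.9 Ω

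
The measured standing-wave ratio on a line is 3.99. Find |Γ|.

|Γ| = (S − 1)/(S + 1) = (3.99 − 1)/(3.99 + 1) = 2.99/4.99

|Γ| ≈ 0.599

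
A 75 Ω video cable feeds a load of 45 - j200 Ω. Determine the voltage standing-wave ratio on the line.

VSWR ≈ 14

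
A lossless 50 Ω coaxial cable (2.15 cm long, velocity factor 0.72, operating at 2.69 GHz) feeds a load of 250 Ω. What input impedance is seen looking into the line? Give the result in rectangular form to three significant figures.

λ = v/f = 0.72·c / 2.69 GHz = 0.0803 m
βl = 2π·l/λ = 2π × 0.268 = 96.4°
tan(βl) = tan(96.4°) = -8.93
Z_in = Z_0·(Z_L + jZ_0·tanβl)/(Z_0 + jZ_L·tanβl)
     = 50·(250 − j446)/(50 − j2230)

Z_in ≈ 10.1 + j5.37 Ω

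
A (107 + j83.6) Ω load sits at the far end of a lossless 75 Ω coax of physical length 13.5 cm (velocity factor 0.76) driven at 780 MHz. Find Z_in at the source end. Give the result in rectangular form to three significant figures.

Z_in ≈ 65.1 + j69.1 Ω

λ = v/f = 0.76·c / 780 MHz = 0.292 m
βl = 2π·l/λ = 2π × 0.462 = 166°
tan(βl) = tan(166°) = -0.244
Z_in = Z_0·(Z_L + jZ_0·tanβl)/(Z_0 + jZ_L·tanβl)
     = 75·(107 + j65.3)/(95.4 − j26.2)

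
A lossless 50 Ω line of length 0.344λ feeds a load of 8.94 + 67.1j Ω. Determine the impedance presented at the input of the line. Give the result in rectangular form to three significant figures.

βl = 2π × 0.344 = 124°
tan(βl) = tan(124°) = -1.49
Z_in = Z_0·(Z_L + jZ_0·tanβl)/(Z_0 + jZ_L·tanβl)
     = 50·(8.94 − j7.48)/(150 − j13.3)

Z_in ≈ 3.17 − j2.21 Ω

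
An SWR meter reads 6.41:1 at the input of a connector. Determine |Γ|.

|Γ| ≈ 0.73

|Γ| = (S − 1)/(S + 1) = (6.41 − 1)/(6.41 + 1) = 5.41/7.41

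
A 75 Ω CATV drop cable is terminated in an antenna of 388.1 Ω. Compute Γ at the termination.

Γ = (Z_L − Z_0)/(Z_L + Z_0) = (388.1 − 75)/(388.1 + 75) = 313.1/463.1

Γ = 0.676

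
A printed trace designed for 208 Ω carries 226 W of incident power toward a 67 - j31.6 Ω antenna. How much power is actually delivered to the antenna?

P_delivered ≈ 164 W

|Γ| = |(-141 − j31.6)/(275 − j31.6)| = 0.522
|Γ|² = 0.272
P_refl = |Γ|²·P_inc = 61.6 W, P_del = (1 − |Γ|²)·P_inc = 164 W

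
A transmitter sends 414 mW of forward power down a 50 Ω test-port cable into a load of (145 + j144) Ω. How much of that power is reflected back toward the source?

P_reflected ≈ 210 mW

|Γ| = |(95 + j144)/(195 + j144)| = 0.712
|Γ|² = 0.506
P_refl = |Γ|²·P_inc = 210 mW, P_del = (1 − |Γ|²)·P_inc = 204 mW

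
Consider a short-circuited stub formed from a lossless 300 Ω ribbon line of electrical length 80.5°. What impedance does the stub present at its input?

Z_in ≈ +j1790 Ω

tan(βl) = 5.98
For a short-circuited stub, Z_in = jZ_0·tan(βl)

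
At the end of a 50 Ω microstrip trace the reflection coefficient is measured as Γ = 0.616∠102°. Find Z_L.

Z_L = Z_0·(1 + Γ)/(1 − Γ) = 50·(0.872 + j0.603)/(1.13 − j0.603)

Z_L ≈ 19 + j36.8 Ω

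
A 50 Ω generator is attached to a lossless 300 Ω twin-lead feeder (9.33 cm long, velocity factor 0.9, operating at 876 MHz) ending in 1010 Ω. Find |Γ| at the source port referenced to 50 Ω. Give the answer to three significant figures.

|Γ| ≈ 0.599

λ = v/f = 0.9·c / 876 MHz = 0.308 m
βl = 2π·l/λ = 2π × 0.303 = 109°
tan(βl) = -2.91
Z_in = Z_0·(Z_L + jZ_0·tanβl)/(Z_0 + jZ_L·tanβl) = 98.6 + j93.1 Ω
Γ_s = (Z_in − Z_s)/(Z_in + Z_s) = (48.6 + j93.1)/(149 + j93.1), |Γ_s| = 0.599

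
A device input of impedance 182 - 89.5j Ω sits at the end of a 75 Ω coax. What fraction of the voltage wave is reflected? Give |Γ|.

|Γ| ≈ 0.513

Γ = (Z_L − Z_0)/(Z_L + Z_0) = (107 − j89.5)/(257 − j89.5)
|Γ| = 139/272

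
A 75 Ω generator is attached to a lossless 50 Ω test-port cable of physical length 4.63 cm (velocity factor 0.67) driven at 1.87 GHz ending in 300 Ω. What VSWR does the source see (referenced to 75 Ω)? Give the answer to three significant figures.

VSWR ≈ 4.91

λ = v/f = 0.67·c / 1.87 GHz = 0.107 m
βl = 2π·l/λ = 2π × 0.431 = 155°
tan(βl) = -0.465
Z_in = Z_0·(Z_L + jZ_0·tanβl)/(Z_0 + jZ_L·tanβl) = 41.6 + j92.7 Ω
Γ_s = (Z_in − Z_s)/(Z_in + Z_s) = (-33.4 + j92.7)/(117 + j92.7), |Γ_s| = 0.662
VSWR = (1 + |Γ_s|)/(1 − |Γ_s|)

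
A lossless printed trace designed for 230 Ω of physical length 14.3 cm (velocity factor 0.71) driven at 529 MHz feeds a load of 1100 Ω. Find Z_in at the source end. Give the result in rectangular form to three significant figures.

λ = v/f = 0.71·c / 529 MHz = 0.403 m
βl = 2π·l/λ = 2π × 0.355 = 128°
tan(βl) = tan(128°) = -1.29
Z_in = Z_0·(Z_L + jZ_0·tanβl)/(Z_0 + jZ_L·tanβl)
     = 230·(1100 − j296)/(230 − j1420)

Z_in ≈ 75.2 + j167 Ω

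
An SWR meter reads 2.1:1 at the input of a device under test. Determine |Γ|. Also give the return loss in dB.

|Γ| ≈ 0.355; return loss ≈ 9 dB

|Γ| = (S − 1)/(S + 1) = (2.1 − 1)/(2.1 + 1) = 1.1/3.1
RL = −20·log₁₀|Γ| = −20·log₁₀(0.355)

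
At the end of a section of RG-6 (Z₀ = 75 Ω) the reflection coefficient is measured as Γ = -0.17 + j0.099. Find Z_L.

Z_L = Z_0·(1 + Γ)/(1 − Γ) = 75·(0.83 + j0.099)/(1.17 − j0.099)

Z_L ≈ 52.3 + j10.8 Ω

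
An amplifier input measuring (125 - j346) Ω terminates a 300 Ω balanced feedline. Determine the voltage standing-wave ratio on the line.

VSWR ≈ 5.84

Γ = (Z_L − Z_0)/(Z_L + Z_0) = (-175 − j346)/(425 − j346)
|Γ| = 388/548 = 0.708
VSWR = (1 + |Γ|)/(1 − |Γ|) = 1.71/0.292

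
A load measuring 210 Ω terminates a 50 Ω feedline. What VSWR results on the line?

For a purely resistive load, VSWR = R_L/Z_0 or Z_0/R_L (whichever > 1) = 210/50

VSWR ≈ 4.2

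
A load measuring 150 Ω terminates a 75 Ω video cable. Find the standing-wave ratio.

VSWR ≈ 2

Γ = (150 − 75)/(150 + 75) = 0.333
VSWR = (1 + 0.333)/(1 − 0.333)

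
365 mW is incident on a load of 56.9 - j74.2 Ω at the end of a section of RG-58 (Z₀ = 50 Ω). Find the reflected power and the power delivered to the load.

|Γ| = |(6.9 − j74.2)/(106.9 − j74.2)| = 0.573
|Γ|² = 0.328
P_refl = |Γ|²·P_inc = 120 mW, P_del = (1 − |Γ|²)·P_inc = 245 mW

P_reflected ≈ 120 mW; P_delivered ≈ 245 mW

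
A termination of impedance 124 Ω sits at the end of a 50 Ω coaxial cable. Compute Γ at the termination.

Γ = 0.425

Γ = (Z_L − Z_0)/(Z_L + Z_0) = (124 − 50)/(124 + 50) = 74/174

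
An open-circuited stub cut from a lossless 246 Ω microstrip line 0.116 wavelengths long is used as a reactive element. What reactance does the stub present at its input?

X_in ≈ -276 Ω (capacitive)

βl = 2π × 0.116 = 41.8°
tan(βl) = 0.893
For an open-circuited stub, Z_in = −jZ_0·cot(βl) = −jZ_0/tan(βl)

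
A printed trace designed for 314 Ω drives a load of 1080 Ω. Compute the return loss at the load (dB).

RL ≈ 5.2 dB

Γ = (1080 − 314)/(1080 + 314) = 0.549
RL = −20·log₁₀|Γ| = −20·log₁₀(0.549)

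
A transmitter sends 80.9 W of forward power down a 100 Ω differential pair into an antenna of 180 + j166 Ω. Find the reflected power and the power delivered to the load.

|Γ| = |(80 + j166)/(280 + j166)| = 0.566
|Γ|² = 0.32
P_refl = |Γ|²·P_inc = 25.9 W, P_del = (1 − |Γ|²)·P_inc = 55 W

P_reflected ≈ 25.9 W; P_delivered ≈ 55 W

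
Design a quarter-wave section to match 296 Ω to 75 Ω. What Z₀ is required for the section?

Z_qwt ≈ 149 Ω

Z_qwt = √(Z_0·R_L) = √(75 × 296) = √22200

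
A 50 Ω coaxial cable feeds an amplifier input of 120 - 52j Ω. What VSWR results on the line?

Γ = (Z_L − Z_0)/(Z_L + Z_0) = (70 − j52)/(170 − j52)
|Γ| = 87.2/178 = 0.491
VSWR = (1 + |Γ|)/(1 − |Γ|) = 1.49/0.509

VSWR ≈ 2.93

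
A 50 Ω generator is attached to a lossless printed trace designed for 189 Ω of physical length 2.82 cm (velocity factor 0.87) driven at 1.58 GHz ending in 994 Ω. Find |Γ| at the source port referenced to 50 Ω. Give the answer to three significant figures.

|Γ| ≈ 0.715

λ = v/f = 0.87·c / 1.58 GHz = 0.165 m
βl = 2π·l/λ = 2π × 0.171 = 61.5°
tan(βl) = 1.84
Z_in = Z_0·(Z_L + jZ_0·tanβl)/(Z_0 + jZ_L·tanβl) = 46.1 − j98 Ω
Γ_s = (Z_in − Z_s)/(Z_in + Z_s) = (-3.92 − j98)/(96.1 − j98), |Γ_s| = 0.715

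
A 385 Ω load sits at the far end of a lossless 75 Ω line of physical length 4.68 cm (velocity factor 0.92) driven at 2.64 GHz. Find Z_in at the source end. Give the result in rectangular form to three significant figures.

λ = v/f = 0.92·c / 2.64 GHz = 0.105 m
βl = 2π·l/λ = 2π × 0.448 = 161°
tan(βl) = tan(161°) = -0.341
Z_in = Z_0·(Z_L + jZ_0·tanβl)/(Z_0 + jZ_L·tanβl)
     = 75·(385 − j25.6)/(75 − j131)

Z_in ≈ 106 + j159 Ω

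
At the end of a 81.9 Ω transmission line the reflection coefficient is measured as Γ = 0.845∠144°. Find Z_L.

Z_L = Z_0·(1 + Γ)/(1 − Γ) = 81.9·(0.316 + j0.497)/(1.68 − j0.497)

Z_L ≈ 7.6 + j26.4 Ω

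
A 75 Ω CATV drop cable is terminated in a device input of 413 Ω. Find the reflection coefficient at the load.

Γ = 0.693

Γ = (Z_L − Z_0)/(Z_L + Z_0) = (413 − 75)/(413 + 75) = 338/488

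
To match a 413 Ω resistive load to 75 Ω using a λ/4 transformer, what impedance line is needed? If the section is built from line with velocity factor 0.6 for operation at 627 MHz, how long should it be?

Z_qwt = √(Z_0·R_L) = √(75 × 413) = √30980
λ = 0.6·c/f = 0.287 m, so l = λ/4 = 0.0718 m

Z_qwt ≈ 176 Ω; length ≈ 7.18 cm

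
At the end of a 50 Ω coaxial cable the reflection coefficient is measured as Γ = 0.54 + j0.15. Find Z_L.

Z_L = Z_0·(1 + Γ)/(1 − Γ) = 50·(1.54 + j0.15)/(0.46 − j0.15)

Z_L ≈ 146 + j64.1 Ω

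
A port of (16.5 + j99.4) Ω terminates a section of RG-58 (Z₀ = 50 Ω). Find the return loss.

RL ≈ 1.14 dB

Γ = (-33.5 + j99.4)/(66.5 + j99.4), |Γ| = 0.877
RL = −20·log₁₀|Γ| = −20·log₁₀(0.877)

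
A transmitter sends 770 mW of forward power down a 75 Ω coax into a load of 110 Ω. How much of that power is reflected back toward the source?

Γ = (110 − 75)/(110 + 75) = 0.189
|Γ|² = 0.0358
P_refl = |Γ|²·P_inc = 27.6 mW, P_del = (1 − |Γ|²)·P_inc = 742 mW

P_reflected ≈ 27.6 mW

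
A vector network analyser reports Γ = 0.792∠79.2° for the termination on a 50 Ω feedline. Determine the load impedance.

Z_L = Z_0·(1 + Γ)/(1 − Γ) = 50·(1.15 + j0.778)/(0.852 − j0.778)

Z_L ≈ 14 + j58.5 Ω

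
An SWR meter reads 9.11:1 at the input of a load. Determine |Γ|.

|Γ| = (S − 1)/(S + 1) = (9.11 − 1)/(9.11 + 1) = 8.11/10.1

|Γ| ≈ 0.802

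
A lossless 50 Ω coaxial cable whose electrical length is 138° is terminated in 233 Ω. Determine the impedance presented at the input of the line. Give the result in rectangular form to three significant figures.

tan(βl) = tan(138°) = -0.9
Z_in = Z_0·(Z_L + jZ_0·tanβl)/(Z_0 + jZ_L·tanβl)
     = 50·(233 − j45)/(50 − j210)

Z_in ≈ 22.7 + j50.1 Ω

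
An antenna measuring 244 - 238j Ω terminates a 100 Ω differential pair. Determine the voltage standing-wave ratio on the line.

VSWR ≈ 4.97

Γ = (Z_L − Z_0)/(Z_L + Z_0) = (144 − j238)/(344 − j238)
|Γ| = 278/418 = 0.665
VSWR = (1 + |Γ|)/(1 − |Γ|) = 1.66/0.335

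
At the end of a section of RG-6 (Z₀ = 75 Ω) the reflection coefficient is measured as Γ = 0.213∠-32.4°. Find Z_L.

Z_L ≈ 104 − j25 Ω

Z_L = Z_0·(1 + Γ)/(1 − Γ) = 75·(1.18 − j0.114)/(0.82 + j0.114)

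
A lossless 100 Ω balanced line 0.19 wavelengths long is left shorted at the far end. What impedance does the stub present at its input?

Z_in ≈ +j253 Ω

βl = 2π × 0.19 = 68.4°
tan(βl) = 2.53
For a shorted stub, Z_in = jZ_0·tan(βl)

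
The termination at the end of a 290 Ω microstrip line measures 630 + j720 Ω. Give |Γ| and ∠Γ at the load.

Γ ≈ 0.682 ∠ 26.7°

Γ = (Z_L − Z_0)/(Z_L + Z_0) = (340 + j720)/(920 + j720)
|Γ| = 796/1170 = 0.682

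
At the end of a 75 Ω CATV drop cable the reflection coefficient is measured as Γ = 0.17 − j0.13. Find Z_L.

Z_L = Z_0·(1 + Γ)/(1 − Γ) = 75·(1.17 − j0.13)/(0.83 + j0.13)

Z_L ≈ 101 − j27.6 Ω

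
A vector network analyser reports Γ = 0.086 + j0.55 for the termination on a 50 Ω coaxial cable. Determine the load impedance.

Z_L = Z_0·(1 + Γ)/(1 − Γ) = 50·(1.09 + j0.55)/(0.914 − j0.55)

Z_L ≈ 30.3 + j48.3 Ω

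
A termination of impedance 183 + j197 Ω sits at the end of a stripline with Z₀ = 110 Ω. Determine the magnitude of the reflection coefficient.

Γ = (Z_L − Z_0)/(Z_L + Z_0) = (73 + j197)/(293 + j197)
|Γ| = 210/353

|Γ| ≈ 0.595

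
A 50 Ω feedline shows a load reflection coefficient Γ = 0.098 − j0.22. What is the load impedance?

Z_L ≈ 54.6 − j25.5 Ω

Z_L = Z_0·(1 + Γ)/(1 − Γ) = 50·(1.1 − j0.22)/(0.902 + j0.22)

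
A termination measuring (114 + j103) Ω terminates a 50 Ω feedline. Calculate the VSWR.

VSWR ≈ 4.35

Γ = (Z_L − Z_0)/(Z_L + Z_0) = (64 + j103)/(164 + j103)
|Γ| = 121/194 = 0.626
VSWR = (1 + |Γ|)/(1 − |Γ|) = 1.63/0.374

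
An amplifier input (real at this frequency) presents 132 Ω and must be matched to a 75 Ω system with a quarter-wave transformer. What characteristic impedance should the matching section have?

Z_qwt = √(Z_0·R_L) = √(75 × 132) = √9900

Z_qwt ≈ 99.5 Ω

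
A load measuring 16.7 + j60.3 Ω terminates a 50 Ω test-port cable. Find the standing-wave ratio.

VSWR ≈ 7.55

Γ = (Z_L − Z_0)/(Z_L + Z_0) = (-33.3 + j60.3)/(66.7 + j60.3)
|Γ| = 68.9/89.9 = 0.766
VSWR = (1 + |Γ|)/(1 − |Γ|) = 1.77/0.234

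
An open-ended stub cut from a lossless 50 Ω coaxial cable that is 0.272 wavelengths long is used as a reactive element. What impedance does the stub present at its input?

Z_in ≈ +j6.96 Ω

βl = 2π × 0.272 = 97.9°
tan(βl) = -7.19
For an open-ended stub, Z_in = −jZ_0·cot(βl) = −jZ_0/tan(βl)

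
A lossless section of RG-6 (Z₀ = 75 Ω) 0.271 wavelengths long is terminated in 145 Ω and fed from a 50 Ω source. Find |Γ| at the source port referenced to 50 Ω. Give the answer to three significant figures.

βl = 2π × 0.271 = 97.6°
tan(βl) = -7.53
Z_in = Z_0·(Z_L + jZ_0·tanβl)/(Z_0 + jZ_L·tanβl) = 39.3 + j7.26 Ω
Γ_s = (Z_in − Z_s)/(Z_in + Z_s) = (-10.7 + j7.26)/(89.3 + j7.26), |Γ_s| = 0.144

|Γ| ≈ 0.144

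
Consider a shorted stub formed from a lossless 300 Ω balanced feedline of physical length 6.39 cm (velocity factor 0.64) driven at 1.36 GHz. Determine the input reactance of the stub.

λ = v/f = 0.64·c / 1.36 GHz = 0.141 m
βl = 2π·l/λ = 2π × 0.453 = 163°
tan(βl) = -0.307
For a shorted stub, Z_in = jZ_0·tan(βl)

X_in ≈ -92 Ω (capacitive)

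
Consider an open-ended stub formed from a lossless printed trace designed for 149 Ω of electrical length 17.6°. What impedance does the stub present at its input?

tan(βl) = 0.317
For an open-ended stub, Z_in = −jZ_0·cot(βl) = −jZ_0/tan(βl)

Z_in ≈ −j470 Ω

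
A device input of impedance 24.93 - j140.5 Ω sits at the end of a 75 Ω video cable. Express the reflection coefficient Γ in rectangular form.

Γ ≈ 0.496 − j0.709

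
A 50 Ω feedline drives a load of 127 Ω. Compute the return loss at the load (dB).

RL ≈ 7.23 dB

Γ = (127 − 50)/(127 + 50) = 0.435
RL = −20·log₁₀|Γ| = −20·log₁₀(0.435)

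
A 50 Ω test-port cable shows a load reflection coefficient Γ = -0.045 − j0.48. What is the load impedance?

Z_L ≈ 29 − j36.3 Ω

Z_L = Z_0·(1 + Γ)/(1 − Γ) = 50·(0.955 − j0.48)/(1.04 + j0.48)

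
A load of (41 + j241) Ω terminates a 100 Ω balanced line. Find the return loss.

Γ = (-59 + j241)/(141 + j241), |Γ| = 0.889
RL = −20·log₁₀|Γ| = −20·log₁₀(0.889)

RL ≈ 1.03 dB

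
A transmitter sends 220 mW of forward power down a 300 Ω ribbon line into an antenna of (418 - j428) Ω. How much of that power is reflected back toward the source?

|Γ| = |(118 − j428)/(718 − j428)| = 0.531
|Γ|² = 0.282
P_refl = |Γ|²·P_inc = 62.1 mW, P_del = (1 − |Γ|²)·P_inc = 158 mW

P_reflected ≈ 62.1 mW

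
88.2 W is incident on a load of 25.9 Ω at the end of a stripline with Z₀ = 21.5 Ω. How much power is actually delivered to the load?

P_delivered ≈ 87.4 W

Γ = (25.9 − 21.5)/(25.9 + 21.5) = 0.0928
|Γ|² = 0.00862
P_refl = |Γ|²·P_inc = 0.76 W, P_del = (1 − |Γ|²)·P_inc = 87.4 W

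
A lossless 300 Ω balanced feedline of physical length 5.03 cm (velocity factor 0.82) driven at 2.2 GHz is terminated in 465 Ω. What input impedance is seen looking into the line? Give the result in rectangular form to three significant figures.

λ = v/f = 0.82·c / 2.2 GHz = 0.112 m
βl = 2π·l/λ = 2π × 0.45 = 162°
tan(βl) = tan(162°) = -0.326
Z_in = Z_0·(Z_L + jZ_0·tanβl)/(Z_0 + jZ_L·tanβl)
     = 300·(465 − j97.8)/(300 − j152)

Z_in ≈ 410 + j109 Ω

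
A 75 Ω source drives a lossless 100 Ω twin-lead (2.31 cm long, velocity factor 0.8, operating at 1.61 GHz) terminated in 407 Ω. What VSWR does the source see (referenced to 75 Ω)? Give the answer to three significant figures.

λ = v/f = 0.8·c / 1.61 GHz = 0.149 m
βl = 2π·l/λ = 2π × 0.155 = 55.8°
tan(βl) = 1.47
Z_in = Z_0·(Z_L + jZ_0·tanβl)/(Z_0 + jZ_L·tanβl) = 35 − j62.2 Ω
Γ_s = (Z_in − Z_s)/(Z_in + Z_s) = (-40 − j62.2)/(110 − j62.2), |Γ_s| = 0.585
VSWR = (1 + |Γ_s|)/(1 − |Γ_s|)

VSWR ≈ 3.82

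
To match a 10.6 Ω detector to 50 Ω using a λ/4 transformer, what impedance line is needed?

Z_qwt = √(Z_0·R_L) = √(50 × 10.6) = √530

Z_qwt ≈ 23 Ω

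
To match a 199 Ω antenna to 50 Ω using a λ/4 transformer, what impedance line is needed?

Z_qwt ≈ 99.7 Ω

Z_qwt = √(Z_0·R_L) = √(50 × 199) = √9950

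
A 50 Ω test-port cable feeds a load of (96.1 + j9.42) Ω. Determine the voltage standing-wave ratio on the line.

Γ = (Z_L − Z_0)/(Z_L + Z_0) = (46.1 + j9.42)/(146.1 + j9.42)
|Γ| = 47.1/146 = 0.321
VSWR = (1 + |Γ|)/(1 − |Γ|) = 1.32/0.679

VSWR ≈ 1.95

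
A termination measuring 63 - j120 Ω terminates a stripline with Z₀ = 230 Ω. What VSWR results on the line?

VSWR ≈ 4.71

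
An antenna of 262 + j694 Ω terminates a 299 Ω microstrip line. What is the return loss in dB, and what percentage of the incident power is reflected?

RL ≈ 2.17 dB; 60.7% of incident power reflected

Γ = (-37 + j694)/(561 + j694), |Γ| = 0.779
RL = −20·log₁₀(0.779) = 2.17 dB
P_refl/P_inc = |Γ|² = 0.607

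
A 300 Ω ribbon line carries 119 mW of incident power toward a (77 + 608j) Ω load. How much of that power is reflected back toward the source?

|Γ| = |(-223 + j608)/(377 + j608)| = 0.905
|Γ|² = 0.819
P_refl = |Γ|²·P_inc = 97.5 mW, P_del = (1 − |Γ|²)·P_inc = 21.5 mW

P_reflected ≈ 97.5 mW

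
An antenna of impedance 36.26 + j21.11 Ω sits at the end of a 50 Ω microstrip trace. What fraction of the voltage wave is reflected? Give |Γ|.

Γ = (Z_L − Z_0)/(Z_L + Z_0) = (-13.74 + j21.11)/(86.26 + j21.11)
|Γ| = 25.2/88.8

|Γ| ≈ 0.284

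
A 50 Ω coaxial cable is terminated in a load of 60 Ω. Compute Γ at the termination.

Γ = 0.0909

Γ = (Z_L − Z_0)/(Z_L + Z_0) = (60 − 50)/(60 + 50) = 10/110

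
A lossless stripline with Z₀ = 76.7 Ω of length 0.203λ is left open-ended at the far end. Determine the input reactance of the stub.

X_in ≈ -23.3 Ω (capacitive)

βl = 2π × 0.203 = 73.1°
tan(βl) = 3.29
For an open-ended stub, Z_in = −jZ_0·cot(βl) = −jZ_0/tan(βl)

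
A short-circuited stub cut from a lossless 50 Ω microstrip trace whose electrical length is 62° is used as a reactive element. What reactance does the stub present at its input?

X_in ≈ 94 Ω (inductive)

tan(βl) = 1.88
For a short-circuited stub, Z_in = jZ_0·tan(βl)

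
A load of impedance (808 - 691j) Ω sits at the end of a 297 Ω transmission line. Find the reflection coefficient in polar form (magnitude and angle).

Γ ≈ 0.659 ∠ -21.5°

Γ = (Z_L − Z_0)/(Z_L + Z_0) = (511 − j691)/(1105 − j691)
|Γ| = 859/1300 = 0.659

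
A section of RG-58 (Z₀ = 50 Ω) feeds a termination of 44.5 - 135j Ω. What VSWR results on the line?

VSWR ≈ 10.1

Γ = (Z_L − Z_0)/(Z_L + Z_0) = (-5.5 − j135)/(94.5 − j135)
|Γ| = 135/165 = 0.82
VSWR = (1 + |Γ|)/(1 − |Γ|) = 1.82/0.18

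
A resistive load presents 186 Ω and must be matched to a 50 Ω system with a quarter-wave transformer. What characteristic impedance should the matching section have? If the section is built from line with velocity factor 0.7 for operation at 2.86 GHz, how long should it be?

Z_qwt ≈ 96.4 Ω; length ≈ 1.84 cm

Z_qwt = √(Z_0·R_L) = √(50 × 186) = √9300
λ = 0.7·c/f = 0.0734 m, so l = λ/4 = 0.0184 m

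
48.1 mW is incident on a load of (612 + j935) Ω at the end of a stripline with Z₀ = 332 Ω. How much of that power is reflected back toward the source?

P_reflected ≈ 26 mW

|Γ| = |(280 + j935)/(944 + j935)| = 0.735
|Γ|² = 0.54
P_refl = |Γ|²·P_inc = 26 mW, P_del = (1 − |Γ|²)·P_inc = 22.1 mW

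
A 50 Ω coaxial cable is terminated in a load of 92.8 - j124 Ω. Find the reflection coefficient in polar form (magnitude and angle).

Γ = (Z_L − Z_0)/(Z_L + Z_0) = (42.8 − j124)/(142.8 − j124)
|Γ| = 131/189 = 0.694

Γ ≈ 0.694 ∠ -30°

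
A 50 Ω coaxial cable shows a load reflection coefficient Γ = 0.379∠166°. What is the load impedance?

Z_L = Z_0·(1 + Γ)/(1 − Γ) = 50·(0.632 + j0.0917)/(1.37 − j0.0917)

Z_L ≈ 22.8 + j4.88 Ω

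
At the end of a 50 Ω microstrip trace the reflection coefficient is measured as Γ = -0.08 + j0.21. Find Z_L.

Z_L = Z_0·(1 + Γ)/(1 − Γ) = 50·(0.92 + j0.21)/(1.08 − j0.21)

Z_L ≈ 39.2 + j17.3 Ω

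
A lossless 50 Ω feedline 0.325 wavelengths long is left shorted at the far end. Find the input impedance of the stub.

βl = 2π × 0.325 = 117°
tan(βl) = -1.96
For a shorted stub, Z_in = jZ_0·tan(βl)

Z_in ≈ −j98.1 Ω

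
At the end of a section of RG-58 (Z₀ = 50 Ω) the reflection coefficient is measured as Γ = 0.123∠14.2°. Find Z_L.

Z_L ≈ 63.4 + j3.89 Ω

Z_L = Z_0·(1 + Γ)/(1 − Γ) = 50·(1.12 + j0.0302)/(0.881 − j0.0302)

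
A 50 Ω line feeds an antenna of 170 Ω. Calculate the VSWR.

VSWR ≈ 3.4

Γ = (170 − 50)/(170 + 50) = 0.545
VSWR = (1 + 0.545)/(1 − 0.545)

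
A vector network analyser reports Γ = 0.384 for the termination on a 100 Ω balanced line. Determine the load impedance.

Z_L ≈ 225 Ω

Z_L = Z_0·(1 + Γ)/(1 − Γ) = 100·(1.38)/(0.616)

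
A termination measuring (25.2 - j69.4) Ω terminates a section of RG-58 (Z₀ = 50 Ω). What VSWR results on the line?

Γ = (Z_L − Z_0)/(Z_L + Z_0) = (-24.8 − j69.4)/(75.2 − j69.4)
|Γ| = 73.7/102 = 0.72
VSWR = (1 + |Γ|)/(1 − |Γ|) = 1.72/0.28

VSWR ≈ 6.15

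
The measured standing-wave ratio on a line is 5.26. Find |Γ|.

|Γ| = (S − 1)/(S + 1) = (5.26 − 1)/(5.26 + 1) = 4.26/6.26

|Γ| ≈ 0.681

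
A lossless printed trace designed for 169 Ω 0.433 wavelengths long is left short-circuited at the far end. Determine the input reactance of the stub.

X_in ≈ -75.7 Ω (capacitive)

βl = 2π × 0.433 = 156°
tan(βl) = -0.448
For a short-circuited stub, Z_in = jZ_0·tan(βl)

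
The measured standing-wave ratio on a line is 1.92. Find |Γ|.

|Γ| ≈ 0.315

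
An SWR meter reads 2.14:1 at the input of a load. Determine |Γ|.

|Γ| = (S − 1)/(S + 1) = (2.14 − 1)/(2.14 + 1) = 1.14/3.14

|Γ| ≈ 0.363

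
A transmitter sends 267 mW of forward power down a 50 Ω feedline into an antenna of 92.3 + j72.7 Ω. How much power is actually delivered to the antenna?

P_delivered ≈ 193 mW

|Γ| = |(42.3 + j72.7)/(142.3 + j72.7)| = 0.526
|Γ|² = 0.277
P_refl = |Γ|²·P_inc = 74 mW, P_del = (1 − |Γ|²)·P_inc = 193 mW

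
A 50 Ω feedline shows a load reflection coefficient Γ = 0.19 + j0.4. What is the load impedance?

Z_L ≈ 49.3 + j49 Ω

Z_L = Z_0·(1 + Γ)/(1 − Γ) = 50·(1.19 + j0.4)/(0.81 − j0.4)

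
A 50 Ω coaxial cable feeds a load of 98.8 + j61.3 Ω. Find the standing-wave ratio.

Γ = (Z_L − Z_0)/(Z_L + Z_0) = (48.8 + j61.3)/(148.8 + j61.3)
|Γ| = 78.4/161 = 0.487
VSWR = (1 + |Γ|)/(1 − |Γ|) = 1.49/0.513

VSWR ≈ 2.9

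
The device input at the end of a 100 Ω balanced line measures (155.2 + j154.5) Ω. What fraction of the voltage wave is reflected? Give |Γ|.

|Γ| ≈ 0.55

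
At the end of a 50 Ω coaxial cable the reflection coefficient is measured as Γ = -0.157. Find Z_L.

Z_L ≈ 36.4 Ω

Z_L = Z_0·(1 + Γ)/(1 − Γ) = 50·(0.843)/(1.16)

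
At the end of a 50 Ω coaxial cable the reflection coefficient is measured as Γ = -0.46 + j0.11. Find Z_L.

Z_L ≈ 18.1 + j5.13 Ω

Z_L = Z_0·(1 + Γ)/(1 − Γ) = 50·(0.54 + j0.11)/(1.46 − j0.11)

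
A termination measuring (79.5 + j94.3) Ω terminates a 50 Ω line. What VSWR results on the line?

VSWR ≈ 4.22

Γ = (Z_L − Z_0)/(Z_L + Z_0) = (29.5 + j94.3)/(129.5 + j94.3)
|Γ| = 98.8/160 = 0.617
VSWR = (1 + |Γ|)/(1 − |Γ|) = 1.62/0.383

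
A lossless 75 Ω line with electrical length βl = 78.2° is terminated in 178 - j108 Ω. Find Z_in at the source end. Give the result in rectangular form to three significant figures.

tan(βl) = tan(78.2°) = 4.79
Z_in = Z_0·(Z_L + jZ_0·tanβl)/(Z_0 + jZ_L·tanβl)
     = 75·(178 + j251)/(592 + j852)

Z_in ≈ 22.2 − j0.214 Ω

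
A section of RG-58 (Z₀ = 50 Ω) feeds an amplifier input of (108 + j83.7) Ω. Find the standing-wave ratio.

VSWR ≈ 3.65

Γ = (Z_L − Z_0)/(Z_L + Z_0) = (58 + j83.7)/(158 + j83.7)
|Γ| = 102/179 = 0.57
VSWR = (1 + |Γ|)/(1 − |Γ|) = 1.57/0.43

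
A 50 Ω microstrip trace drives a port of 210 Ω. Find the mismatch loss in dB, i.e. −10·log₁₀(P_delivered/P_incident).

Γ = (210 − 50)/(210 + 50) = 0.615
|Γ|² = 0.379, so P_del/P_inc = 1 − |Γ|² = 0.621
ML = −10·log₁₀(1 − |Γ|²)

mismatch loss ≈ 2.07 dB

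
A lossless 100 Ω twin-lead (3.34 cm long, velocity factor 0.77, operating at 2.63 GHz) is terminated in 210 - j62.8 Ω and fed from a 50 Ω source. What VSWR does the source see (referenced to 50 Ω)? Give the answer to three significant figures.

λ = v/f = 0.77·c / 2.63 GHz = 0.0878 m
βl = 2π·l/λ = 2π × 0.38 = 137°
tan(βl) = -0.936
Z_in = Z_0·(Z_L + jZ_0·tanβl)/(Z_0 + jZ_L·tanβl) = 97.7 + j86.4 Ω
Γ_s = (Z_in − Z_s)/(Z_in + Z_s) = (47.7 + j86.4)/(148 + j86.4), |Γ_s| = 0.577
VSWR = (1 + |Γ_s|)/(1 − |Γ_s|)

VSWR ≈ 3.72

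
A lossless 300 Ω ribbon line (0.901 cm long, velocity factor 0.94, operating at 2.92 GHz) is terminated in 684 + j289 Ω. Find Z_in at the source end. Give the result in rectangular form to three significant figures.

Z_in ≈ 407 − j355 Ω

λ = v/f = 0.94·c / 2.92 GHz = 0.0966 m
βl = 2π·l/λ = 2π × 0.0933 = 33.6°
tan(βl) = tan(33.6°) = 0.664
Z_in = Z_0·(Z_L + jZ_0·tanβl)/(Z_0 + jZ_L·tanβl)
     = 300·(684 + j488)/(108 + j454)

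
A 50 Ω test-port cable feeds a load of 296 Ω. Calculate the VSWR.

For a purely resistive load, VSWR = R_L/Z_0 or Z_0/R_L (whichever > 1) = 296/50

VSWR ≈ 5.92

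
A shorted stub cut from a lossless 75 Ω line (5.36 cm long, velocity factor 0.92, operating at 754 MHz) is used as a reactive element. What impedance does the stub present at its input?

Z_in ≈ +j98.5 Ω

λ = v/f = 0.92·c / 754 MHz = 0.366 m
βl = 2π·l/λ = 2π × 0.146 = 52.7°
tan(βl) = 1.31
For a shorted stub, Z_in = jZ_0·tan(βl)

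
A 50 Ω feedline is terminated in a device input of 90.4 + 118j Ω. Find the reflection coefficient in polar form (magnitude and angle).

Γ ≈ 0.68 ∠ 31.1°

Γ = (Z_L − Z_0)/(Z_L + Z_0) = (40.4 + j118)/(140.4 + j118)
|Γ| = 125/183 = 0.68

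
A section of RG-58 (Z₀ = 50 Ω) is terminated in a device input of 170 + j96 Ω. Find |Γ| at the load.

Γ = (Z_L − Z_0)/(Z_L + Z_0) = (120 + j96)/(220 + j96)
|Γ| = 154/240

|Γ| ≈ 0.64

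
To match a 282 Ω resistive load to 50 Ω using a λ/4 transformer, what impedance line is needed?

Z_qwt ≈ 119 Ω

Z_qwt = √(Z_0·R_L) = √(50 × 282) = √14100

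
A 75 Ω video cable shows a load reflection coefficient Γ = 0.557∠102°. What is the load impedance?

Z_L = Z_0·(1 + Γ)/(1 − Γ) = 75·(0.884 + j0.545)/(1.12 − j0.545)

Z_L ≈ 33.6 + j53 Ω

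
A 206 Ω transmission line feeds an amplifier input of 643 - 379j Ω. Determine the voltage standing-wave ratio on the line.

VSWR ≈ 4.29

Γ = (Z_L − Z_0)/(Z_L + Z_0) = (437 − j379)/(849 − j379)
|Γ| = 578/930 = 0.622
VSWR = (1 + |Γ|)/(1 − |Γ|) = 1.62/0.378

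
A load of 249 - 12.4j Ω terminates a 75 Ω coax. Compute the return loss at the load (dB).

RL ≈ 5.38 dB

Γ = (174 − j12.4)/(324 − j12.4), |Γ| = 0.538
RL = −20·log₁₀|Γ| = −20·log₁₀(0.538)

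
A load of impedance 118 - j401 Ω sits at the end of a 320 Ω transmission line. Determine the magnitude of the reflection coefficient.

|Γ| ≈ 0.756

Γ = (Z_L − Z_0)/(Z_L + Z_0) = (-202 − j401)/(438 − j401)
|Γ| = 449/594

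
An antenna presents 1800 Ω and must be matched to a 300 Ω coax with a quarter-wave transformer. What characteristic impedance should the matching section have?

Z_qwt = √(Z_0·R_L) = √(300 × 1800) = √540000

Z_qwt ≈ 735 Ω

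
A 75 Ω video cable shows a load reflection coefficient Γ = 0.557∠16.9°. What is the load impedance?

Z_L ≈ 212 + j99.4 Ω

Z_L = Z_0·(1 + Γ)/(1 − Γ) = 75·(1.53 + j0.162)/(0.467 − j0.162)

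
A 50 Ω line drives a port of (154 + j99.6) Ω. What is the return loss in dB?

Γ = (104 + j99.6)/(204 + j99.6), |Γ| = 0.634
RL = −20·log₁₀|Γ| = −20·log₁₀(0.634)

RL ≈ 3.95 dB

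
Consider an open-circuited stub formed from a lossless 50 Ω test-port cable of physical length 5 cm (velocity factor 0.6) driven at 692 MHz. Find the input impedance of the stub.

Z_in ≈ −j19 Ω

λ = v/f = 0.6·c / 692 MHz = 0.26 m
βl = 2π·l/λ = 2π × 0.192 = 69.2°
tan(βl) = 2.63
For an open-circuited stub, Z_in = −jZ_0·cot(βl) = −jZ_0/tan(βl)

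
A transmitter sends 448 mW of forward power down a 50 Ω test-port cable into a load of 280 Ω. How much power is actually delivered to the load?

P_delivered ≈ 230 mW

Γ = (280 − 50)/(280 + 50) = 0.697
|Γ|² = 0.486
P_refl = |Γ|²·P_inc = 218 mW, P_del = (1 − |Γ|²)·P_inc = 230 mW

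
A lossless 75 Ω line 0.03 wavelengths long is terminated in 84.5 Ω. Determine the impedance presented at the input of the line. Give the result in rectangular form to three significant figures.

Z_in ≈ 83.7 − j3.68 Ω

βl = 2π × 0.03 = 10.8°
tan(βl) = tan(10.8°) = 0.191
Z_in = Z_0·(Z_L + jZ_0·tanβl)/(Z_0 + jZ_L·tanβl)
     = 75·(84.5 + j14.3)/(75 + j16.1)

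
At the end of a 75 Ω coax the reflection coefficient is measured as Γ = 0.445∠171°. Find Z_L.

Z_L ≈ 29 + j5.03 Ω

Z_L = Z_0·(1 + Γ)/(1 − Γ) = 75·(0.56 + j0.0696)/(1.44 − j0.0696)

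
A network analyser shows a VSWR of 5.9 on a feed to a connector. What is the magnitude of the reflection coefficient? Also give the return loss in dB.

|Γ| ≈ 0.71; return loss ≈ 2.97 dB

|Γ| = (S − 1)/(S + 1) = (5.9 − 1)/(5.9 + 1) = 4.9/6.9
RL = −20·log₁₀|Γ| = −20·log₁₀(0.71)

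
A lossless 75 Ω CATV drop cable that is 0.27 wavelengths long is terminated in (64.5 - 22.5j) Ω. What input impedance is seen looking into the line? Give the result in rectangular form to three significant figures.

βl = 2π × 0.27 = 97.2°
tan(βl) = tan(97.2°) = -7.92
Z_in = Z_0·(Z_L + jZ_0·tanβl)/(Z_0 + jZ_L·tanβl)
     = 75·(64.5 − j616)/(-103 − j511)

Z_in ≈ 85.1 + j26.7 Ω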